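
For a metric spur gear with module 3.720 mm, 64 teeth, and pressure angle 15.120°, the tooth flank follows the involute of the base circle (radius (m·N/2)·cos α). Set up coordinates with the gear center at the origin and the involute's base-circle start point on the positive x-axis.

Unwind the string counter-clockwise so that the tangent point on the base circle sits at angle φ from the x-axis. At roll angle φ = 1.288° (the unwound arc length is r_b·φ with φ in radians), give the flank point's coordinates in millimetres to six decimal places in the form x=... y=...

x=114.948063 y=0.000435

pitch radius r_p = m·N/2 = 3.720·64/2 = 119.040000
base radius r_b = r_p·cos α = 119.040000·cos 15.120° = 114.919030
roll angle φ = 1.288° = 0.02247984 rad
x = r_b·(cos φ + φ·sin φ) = 114.919030·(0.99974734 + 0.02247984·0.02247795) = 114.948063
y = r_b·(sin φ − φ·cos φ) = 114.919030·(0.02247795 − 0.02247984·0.99974734) = 0.000435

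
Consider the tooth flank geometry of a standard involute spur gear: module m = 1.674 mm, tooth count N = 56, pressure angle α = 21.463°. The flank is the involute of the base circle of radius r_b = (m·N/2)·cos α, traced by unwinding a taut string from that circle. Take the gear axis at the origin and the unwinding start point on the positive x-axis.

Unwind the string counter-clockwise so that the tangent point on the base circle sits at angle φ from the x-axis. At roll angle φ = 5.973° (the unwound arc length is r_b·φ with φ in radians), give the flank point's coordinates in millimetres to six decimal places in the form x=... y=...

x=43.858007 y=0.016456

pitch radius r_p = m·N/2 = 1.674·56/2 = 46.872000
base radius r_b = r_p·cos α = 46.872000·cos 21.463° = 43.621617
roll angle φ = 5.973° = 0.10424852 rad
x = r_b·(cos φ + φ·sin φ) = 43.621617·(0.99457104 + 0.10424852·0.10405979) = 43.858007
y = r_b·(sin φ − φ·cos φ) = 43.621617·(0.10405979 − 0.10424852·0.99457104) = 0.016456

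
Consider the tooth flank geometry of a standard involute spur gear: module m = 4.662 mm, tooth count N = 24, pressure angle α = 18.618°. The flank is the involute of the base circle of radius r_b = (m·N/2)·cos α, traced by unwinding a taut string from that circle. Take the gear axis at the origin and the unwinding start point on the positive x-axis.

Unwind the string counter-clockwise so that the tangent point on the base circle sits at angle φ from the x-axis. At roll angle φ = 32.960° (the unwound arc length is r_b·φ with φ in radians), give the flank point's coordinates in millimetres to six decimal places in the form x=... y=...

pitch radius r_p = m·N/2 = 4.662·24/2 = 55.944000
base radius r_b = r_p·cos α = 55.944000·cos 18.618° = 53.016347
roll angle φ = 32.960° = 0.57526052 rad
x = r_b·(cos φ + φ·sin φ) = 53.016347·(0.83905059 + 0.57526052·0.54405340) = 61.076054
y = r_b·(sin φ − φ·cos φ) = 53.016347·(0.54405340 − 0.57526052·0.83905059) = 3.254181

x=61.076054 y=3.254181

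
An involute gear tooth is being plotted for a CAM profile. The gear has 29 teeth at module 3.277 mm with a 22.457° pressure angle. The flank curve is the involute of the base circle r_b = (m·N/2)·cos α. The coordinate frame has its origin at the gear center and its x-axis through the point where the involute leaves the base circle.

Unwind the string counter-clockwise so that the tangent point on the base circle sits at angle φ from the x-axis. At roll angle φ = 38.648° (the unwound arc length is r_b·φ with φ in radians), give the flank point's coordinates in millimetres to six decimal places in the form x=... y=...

x=52.795363 y=4.291371

pitch radius r_p = m·N/2 = 3.277·29/2 = 47.516500
base radius r_b = r_p·cos α = 47.516500·cos 22.457° = 43.913156
roll angle φ = 38.648° = 0.67453485 rad
x = r_b·(cos φ + φ·sin φ) = 43.913156·(0.78099754 + 0.67453485·0.62453410) = 52.795363
y = r_b·(sin φ − φ·cos φ) = 43.913156·(0.62453410 − 0.67453485·0.78099754) = 4.291371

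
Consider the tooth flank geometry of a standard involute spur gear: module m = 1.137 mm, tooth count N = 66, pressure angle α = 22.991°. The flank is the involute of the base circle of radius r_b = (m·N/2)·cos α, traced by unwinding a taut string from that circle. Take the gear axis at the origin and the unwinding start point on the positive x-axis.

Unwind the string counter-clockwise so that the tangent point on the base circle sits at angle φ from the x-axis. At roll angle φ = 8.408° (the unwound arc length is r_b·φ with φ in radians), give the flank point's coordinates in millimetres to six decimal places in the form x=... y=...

pitch radius r_p = m·N/2 = 1.137·66/2 = 37.521000
base radius r_b = r_p·cos α = 37.521000·cos 22.991° = 34.540565
roll angle φ = 8.408° = 0.14674728 rad
x = r_b·(cos φ + φ·sin φ) = 34.540565·(0.98925193 + 0.14674728·0.14622116) = 34.910477
y = r_b·(sin φ − φ·cos φ) = 34.540565·(0.14622116 − 0.14674728·0.98925193) = 0.036306

x=34.910477 y=0.036306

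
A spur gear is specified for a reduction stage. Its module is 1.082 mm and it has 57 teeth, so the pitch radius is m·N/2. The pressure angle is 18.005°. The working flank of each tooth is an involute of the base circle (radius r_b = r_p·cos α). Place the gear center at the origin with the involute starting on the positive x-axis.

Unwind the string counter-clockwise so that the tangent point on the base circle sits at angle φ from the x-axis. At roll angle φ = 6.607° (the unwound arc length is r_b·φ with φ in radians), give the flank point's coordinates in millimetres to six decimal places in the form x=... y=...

x=29.521235 y=0.014970

pitch radius r_p = m·N/2 = 1.082·57/2 = 30.837000
base radius r_b = r_p·cos α = 30.837000·cos 18.005° = 29.326898
roll angle φ = 6.607° = 0.11531390 rad
x = r_b·(cos φ + φ·sin φ) = 29.326898·(0.99335872 + 0.11531390·0.11505851) = 29.521235
y = r_b·(sin φ − φ·cos φ) = 29.326898·(0.11505851 − 0.11531390·0.99335872) = 0.014970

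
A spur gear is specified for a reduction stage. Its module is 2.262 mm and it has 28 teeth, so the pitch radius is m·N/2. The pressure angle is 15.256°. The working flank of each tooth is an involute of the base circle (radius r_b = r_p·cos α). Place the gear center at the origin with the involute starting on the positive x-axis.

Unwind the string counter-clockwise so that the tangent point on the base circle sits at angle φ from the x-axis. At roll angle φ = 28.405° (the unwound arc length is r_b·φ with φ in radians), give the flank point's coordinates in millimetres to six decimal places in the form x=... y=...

x=34.078966 y=1.210663

pitch radius r_p = m·N/2 = 2.262·28/2 = 31.668000
base radius r_b = r_p·cos α = 31.668000·cos 15.256° = 30.552013
roll angle φ = 28.405° = 0.49576077 rad
x = r_b·(cos φ + φ·sin φ) = 30.552013·(0.87960706 + 0.49576077·0.47570097) = 34.078966
y = r_b·(sin φ − φ·cos φ) = 30.552013·(0.47570097 − 0.49576077·0.87960706) = 1.210663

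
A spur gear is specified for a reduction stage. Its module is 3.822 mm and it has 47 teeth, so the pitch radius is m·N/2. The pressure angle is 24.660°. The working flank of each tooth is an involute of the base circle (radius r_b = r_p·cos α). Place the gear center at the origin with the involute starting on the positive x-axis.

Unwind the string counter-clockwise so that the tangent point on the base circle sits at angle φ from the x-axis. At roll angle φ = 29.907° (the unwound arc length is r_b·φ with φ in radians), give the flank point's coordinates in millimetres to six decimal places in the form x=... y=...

x=91.999431 y=3.765104

pitch radius r_p = m·N/2 = 3.822·47/2 = 89.817000
base radius r_b = r_p·cos α = 89.817000·cos 24.660° = 81.625661
roll angle φ = 29.907° = 0.52197562 rad
x = r_b·(cos φ + φ·sin φ) = 81.625661·(0.86683584 + 0.52197562·0.49859365) = 91.999431
y = r_b·(sin φ − φ·cos φ) = 81.625661·(0.49859365 − 0.52197562·0.86683584) = 3.765104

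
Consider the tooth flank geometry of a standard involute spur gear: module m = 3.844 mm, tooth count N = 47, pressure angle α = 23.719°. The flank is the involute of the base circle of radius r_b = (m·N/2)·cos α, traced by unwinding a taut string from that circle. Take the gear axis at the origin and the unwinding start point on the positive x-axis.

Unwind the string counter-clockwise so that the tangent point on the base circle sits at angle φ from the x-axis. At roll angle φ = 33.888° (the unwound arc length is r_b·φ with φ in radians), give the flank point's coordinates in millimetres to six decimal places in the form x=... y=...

x=95.928408 y=5.506845

pitch radius r_p = m·N/2 = 3.844·47/2 = 90.334000
base radius r_b = r_p·cos α = 90.334000·cos 23.719° = 82.703419
roll angle φ = 33.888° = 0.59145718 rad
x = r_b·(cos φ + φ·sin φ) = 82.703419·(0.83012908 + 0.59145718·0.55757126) = 95.928408
y = r_b·(sin φ − φ·cos φ) = 82.703419·(0.55757126 − 0.59145718·0.83012908) = 5.506845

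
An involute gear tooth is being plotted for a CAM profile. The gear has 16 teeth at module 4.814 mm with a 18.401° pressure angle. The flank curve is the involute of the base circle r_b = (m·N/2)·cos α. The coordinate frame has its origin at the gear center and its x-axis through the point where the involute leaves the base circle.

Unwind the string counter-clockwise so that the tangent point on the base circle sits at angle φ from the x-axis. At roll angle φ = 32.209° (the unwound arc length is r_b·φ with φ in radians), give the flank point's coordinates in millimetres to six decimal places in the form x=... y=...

pitch radius r_p = m·N/2 = 4.814·16/2 = 38.512000
base radius r_b = r_p·cos α = 38.512000·cos 18.401° = 36.542901
roll angle φ = 32.209° = 0.56215310 rad
x = r_b·(cos φ + φ·sin φ) = 36.542901·(0.84610945 + 0.56215310·0.53300919) = 41.868744
y = r_b·(sin φ − φ·cos φ) = 36.542901·(0.53300919 − 0.56215310·0.84610945) = 2.096325

x=41.868744 y=2.096325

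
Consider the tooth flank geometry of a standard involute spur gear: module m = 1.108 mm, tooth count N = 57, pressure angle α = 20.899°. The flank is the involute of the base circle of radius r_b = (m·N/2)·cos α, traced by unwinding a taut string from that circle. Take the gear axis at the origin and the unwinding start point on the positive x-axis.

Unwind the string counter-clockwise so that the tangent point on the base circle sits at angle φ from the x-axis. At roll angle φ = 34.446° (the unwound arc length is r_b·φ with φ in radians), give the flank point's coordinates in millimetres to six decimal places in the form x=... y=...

x=34.359645 y=2.060524

pitch radius r_p = m·N/2 = 1.108·57/2 = 31.578000
base radius r_b = r_p·cos α = 31.578000·cos 20.899° = 29.500505
roll angle φ = 34.446° = 0.60119611 rad
x = r_b·(cos φ + φ·sin φ) = 29.500505·(0.82465965 + 0.60119611·0.56562926) = 34.359645
y = r_b·(sin φ − φ·cos φ) = 29.500505·(0.56562926 − 0.60119611·0.82465965) = 2.060524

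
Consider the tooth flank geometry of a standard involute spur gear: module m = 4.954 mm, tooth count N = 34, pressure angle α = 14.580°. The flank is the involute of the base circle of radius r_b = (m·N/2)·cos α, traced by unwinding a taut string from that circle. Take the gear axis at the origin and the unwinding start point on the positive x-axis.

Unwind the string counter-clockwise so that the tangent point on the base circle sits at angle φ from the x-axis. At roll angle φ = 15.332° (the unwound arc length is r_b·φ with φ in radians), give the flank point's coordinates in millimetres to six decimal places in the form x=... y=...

x=84.372080 y=0.516873

pitch radius r_p = m·N/2 = 4.954·34/2 = 84.218000
base radius r_b = r_p·cos α = 84.218000·cos 14.580° = 81.505936
roll angle φ = 15.332° = 0.26759388 rad
x = r_b·(cos φ + φ·sin φ) = 81.505936·(0.96440989 + 0.26759388·0.26441172) = 84.372080
y = r_b·(sin φ − φ·cos φ) = 81.505936·(0.26441172 − 0.26759388·0.96440989) = 0.516873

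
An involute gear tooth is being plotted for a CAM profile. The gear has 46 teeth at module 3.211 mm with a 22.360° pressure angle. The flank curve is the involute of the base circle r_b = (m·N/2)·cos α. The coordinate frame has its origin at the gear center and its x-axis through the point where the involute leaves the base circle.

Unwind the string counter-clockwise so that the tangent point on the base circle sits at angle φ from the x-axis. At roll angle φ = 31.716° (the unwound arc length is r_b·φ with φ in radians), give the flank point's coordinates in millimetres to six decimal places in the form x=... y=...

pitch radius r_p = m·N/2 = 3.211·46/2 = 73.853000
base radius r_b = r_p·cos α = 73.853000·cos 22.360° = 68.300129
roll angle φ = 31.716° = 0.55354863 rad
x = r_b·(cos φ + φ·sin φ) = 68.300129·(0.85066434 + 0.55354863·0.52570922) = 77.976205
y = r_b·(sin φ − φ·cos φ) = 68.300129·(0.52570922 − 0.55354863·0.85066434) = 3.744565

x=77.976205 y=3.744565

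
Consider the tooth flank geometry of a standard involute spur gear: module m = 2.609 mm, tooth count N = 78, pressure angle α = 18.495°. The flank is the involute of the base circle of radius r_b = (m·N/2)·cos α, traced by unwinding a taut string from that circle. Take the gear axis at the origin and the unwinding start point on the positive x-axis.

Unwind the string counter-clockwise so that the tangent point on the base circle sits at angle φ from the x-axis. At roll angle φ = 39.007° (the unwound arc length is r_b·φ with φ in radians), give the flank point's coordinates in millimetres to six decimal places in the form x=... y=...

x=116.332838 y=9.686842

pitch radius r_p = m·N/2 = 2.609·78/2 = 101.751000
base radius r_b = r_p·cos α = 101.751000·cos 18.495° = 96.495697
roll angle φ = 39.007° = 0.68080058 rad
x = r_b·(cos φ + φ·sin φ) = 96.495697·(0.77706907 + 0.68080058·0.62941533) = 116.332838
y = r_b·(sin φ − φ·cos φ) = 96.495697·(0.62941533 − 0.68080058·0.77706907) = 9.686842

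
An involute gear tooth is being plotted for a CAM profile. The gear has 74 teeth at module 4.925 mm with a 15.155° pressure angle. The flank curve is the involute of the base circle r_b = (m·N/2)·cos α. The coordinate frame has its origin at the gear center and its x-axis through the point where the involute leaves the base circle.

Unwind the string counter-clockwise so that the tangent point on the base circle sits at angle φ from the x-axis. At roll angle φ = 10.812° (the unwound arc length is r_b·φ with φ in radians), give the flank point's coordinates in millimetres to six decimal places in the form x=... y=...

x=178.991418 y=0.392570

pitch radius r_p = m·N/2 = 4.925·74/2 = 182.225000
base radius r_b = r_p·cos α = 182.225000·cos 15.155° = 175.887601
roll angle φ = 10.812° = 0.18870500 rad
x = r_b·(cos φ + φ·sin φ) = 175.887601·(0.98224798 + 0.18870500·0.18758704) = 178.991418
y = r_b·(sin φ − φ·cos φ) = 175.887601·(0.18758704 − 0.18870500·0.98224798) = 0.392570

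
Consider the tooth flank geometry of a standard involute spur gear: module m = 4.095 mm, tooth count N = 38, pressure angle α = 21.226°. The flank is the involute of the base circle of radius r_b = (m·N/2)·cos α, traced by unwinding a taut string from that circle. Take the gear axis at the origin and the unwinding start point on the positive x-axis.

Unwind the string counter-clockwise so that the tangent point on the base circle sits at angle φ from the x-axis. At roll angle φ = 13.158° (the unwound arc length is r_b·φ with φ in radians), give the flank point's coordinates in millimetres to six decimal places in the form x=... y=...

x=74.414040 y=0.291264

pitch radius r_p = m·N/2 = 4.095·38/2 = 77.805000
base radius r_b = r_p·cos α = 77.805000·cos 21.226° = 72.526678
roll angle φ = 13.158° = 0.22965042 rad
x = r_b·(cos φ + φ·sin φ) = 72.526678·(0.97374603 + 0.22965042·0.22763714) = 74.414040
y = r_b·(sin φ − φ·cos φ) = 72.526678·(0.22763714 − 0.22965042·0.97374603) = 0.291264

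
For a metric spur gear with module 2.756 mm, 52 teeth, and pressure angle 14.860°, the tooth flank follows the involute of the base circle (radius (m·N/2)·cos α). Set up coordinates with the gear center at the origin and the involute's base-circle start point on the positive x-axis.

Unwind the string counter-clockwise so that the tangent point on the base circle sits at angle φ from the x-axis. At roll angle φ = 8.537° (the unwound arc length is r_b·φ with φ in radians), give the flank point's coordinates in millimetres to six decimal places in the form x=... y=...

pitch radius r_p = m·N/2 = 2.756·52/2 = 71.656000
base radius r_b = r_p·cos α = 71.656000·cos 14.860° = 69.259491
roll angle φ = 8.537° = 0.14899876 rad
x = r_b·(cos φ + φ·sin φ) = 69.259491·(0.98892021 + 0.14899876·0.14844806) = 70.024031
y = r_b·(sin φ − φ·cos φ) = 69.259491·(0.14844806 − 0.14899876·0.98892021) = 0.076198

x=70.024031 y=0.076198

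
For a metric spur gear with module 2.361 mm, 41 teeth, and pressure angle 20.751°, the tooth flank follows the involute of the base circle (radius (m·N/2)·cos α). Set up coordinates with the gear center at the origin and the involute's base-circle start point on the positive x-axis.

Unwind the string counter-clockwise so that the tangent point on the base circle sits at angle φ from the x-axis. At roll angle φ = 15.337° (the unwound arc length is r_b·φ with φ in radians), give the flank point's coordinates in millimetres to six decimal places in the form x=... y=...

pitch radius r_p = m·N/2 = 2.361·41/2 = 48.400500
base radius r_b = r_p·cos α = 48.400500·cos 20.751° = 45.260712
roll angle φ = 15.337° = 0.26768115 rad
x = r_b·(cos φ + φ·sin φ) = 45.260712·(0.96438682 + 0.26768115·0.26449588) = 46.853318
y = r_b·(sin φ − φ·cos φ) = 45.260712·(0.26449588 − 0.26768115·0.96438682) = 0.287302

x=46.853318 y=0.287302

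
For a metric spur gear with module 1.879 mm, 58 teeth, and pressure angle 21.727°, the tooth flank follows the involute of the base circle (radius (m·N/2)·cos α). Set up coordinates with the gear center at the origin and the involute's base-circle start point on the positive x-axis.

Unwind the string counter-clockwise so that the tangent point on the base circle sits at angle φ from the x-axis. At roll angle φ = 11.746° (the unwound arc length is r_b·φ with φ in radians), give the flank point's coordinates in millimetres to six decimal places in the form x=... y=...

pitch radius r_p = m·N/2 = 1.879·58/2 = 54.491000
base radius r_b = r_p·cos α = 54.491000·cos 21.727° = 50.619863
roll angle φ = 11.746° = 0.20500637 rad
x = r_b·(cos φ + φ·sin φ) = 50.619863·(0.97905969 + 0.20500637·0.20357340) = 51.672429
y = r_b·(sin φ − φ·cos φ) = 50.619863·(0.20357340 − 0.20500637·0.97905969) = 0.144769

x=51.672429 y=0.144769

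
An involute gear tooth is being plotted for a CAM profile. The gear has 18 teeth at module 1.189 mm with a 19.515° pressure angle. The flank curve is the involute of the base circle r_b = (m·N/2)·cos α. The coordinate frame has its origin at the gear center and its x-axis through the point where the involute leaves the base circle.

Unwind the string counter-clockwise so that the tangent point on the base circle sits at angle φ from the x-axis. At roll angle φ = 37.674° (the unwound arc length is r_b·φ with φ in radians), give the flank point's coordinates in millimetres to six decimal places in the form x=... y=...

pitch radius r_p = m·N/2 = 1.189·18/2 = 10.701000
base radius r_b = r_p·cos α = 10.701000·cos 19.515° = 10.086271
roll angle φ = 37.674° = 0.65753534 rad
x = r_b·(cos φ + φ·sin φ) = 10.086271·(0.79150095 + 0.65753534·0.61116793) = 12.036608
y = r_b·(sin φ − φ·cos φ) = 10.086271·(0.61116793 − 0.65753534·0.79150095) = 0.915108

x=12.036608 y=0.915108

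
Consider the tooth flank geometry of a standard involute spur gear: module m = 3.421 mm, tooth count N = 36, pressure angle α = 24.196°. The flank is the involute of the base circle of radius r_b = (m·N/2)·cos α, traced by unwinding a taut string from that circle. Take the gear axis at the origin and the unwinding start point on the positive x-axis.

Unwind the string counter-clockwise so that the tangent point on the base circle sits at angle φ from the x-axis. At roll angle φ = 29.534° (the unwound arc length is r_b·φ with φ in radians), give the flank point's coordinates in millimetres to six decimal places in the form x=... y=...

pitch radius r_p = m·N/2 = 3.421·36/2 = 61.578000
base radius r_b = r_p·cos α = 61.578000·cos 24.196° = 56.168295
roll angle φ = 29.534° = 0.51546554 rad
x = r_b·(cos φ + φ·sin φ) = 56.168295·(0.87006333 + 0.51546554·0.49293995) = 63.141976
y = r_b·(sin φ − φ·cos φ) = 56.168295·(0.49293995 − 0.51546554·0.87006333) = 2.496809

x=63.141976 y=2.496809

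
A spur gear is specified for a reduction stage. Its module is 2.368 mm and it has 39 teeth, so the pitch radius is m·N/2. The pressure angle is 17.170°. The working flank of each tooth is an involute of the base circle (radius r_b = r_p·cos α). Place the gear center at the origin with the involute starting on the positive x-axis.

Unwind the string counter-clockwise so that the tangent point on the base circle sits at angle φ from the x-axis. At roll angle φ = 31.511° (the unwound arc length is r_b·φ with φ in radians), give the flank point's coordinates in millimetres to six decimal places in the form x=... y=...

x=50.294112 y=2.373125

pitch radius r_p = m·N/2 = 2.368·39/2 = 46.176000
base radius r_b = r_p·cos α = 46.176000·cos 17.170° = 44.118077
roll angle φ = 31.511° = 0.54997070 rad
x = r_b·(cos φ + φ·sin φ) = 44.118077·(0.85253984 + 0.54997070·0.52266225) = 50.294112
y = r_b·(sin φ − φ·cos φ) = 44.118077·(0.52266225 − 0.54997070·0.85253984) = 2.373125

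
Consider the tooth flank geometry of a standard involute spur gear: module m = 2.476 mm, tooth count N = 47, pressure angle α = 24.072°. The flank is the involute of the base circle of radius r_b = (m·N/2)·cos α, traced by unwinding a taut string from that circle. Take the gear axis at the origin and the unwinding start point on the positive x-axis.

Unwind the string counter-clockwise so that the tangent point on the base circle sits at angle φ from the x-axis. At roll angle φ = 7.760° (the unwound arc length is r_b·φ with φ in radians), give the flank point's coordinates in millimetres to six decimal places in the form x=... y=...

x=53.610794 y=0.043914

pitch radius r_p = m·N/2 = 2.476·47/2 = 58.186000
base radius r_b = r_p·cos α = 58.186000·cos 24.072° = 53.125774
roll angle φ = 7.760° = 0.13543755 rad
x = r_b·(cos φ + φ·sin φ) = 53.125774·(0.99084235 + 0.13543755·0.13502387) = 53.610794
y = r_b·(sin φ − φ·cos φ) = 53.125774·(0.13502387 − 0.13543755·0.99084235) = 0.043914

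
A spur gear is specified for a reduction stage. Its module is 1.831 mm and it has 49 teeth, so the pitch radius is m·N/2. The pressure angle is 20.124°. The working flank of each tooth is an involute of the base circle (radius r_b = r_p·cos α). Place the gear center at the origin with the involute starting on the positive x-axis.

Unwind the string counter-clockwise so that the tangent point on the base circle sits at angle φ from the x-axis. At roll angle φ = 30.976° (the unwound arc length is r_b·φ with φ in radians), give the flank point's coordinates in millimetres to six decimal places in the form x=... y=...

x=47.833918 y=2.154451

pitch radius r_p = m·N/2 = 1.831·49/2 = 44.859500
base radius r_b = r_p·cos α = 44.859500·cos 20.124° = 42.120837
roll angle φ = 30.976° = 0.54063319 rad
x = r_b·(cos φ + φ·sin φ) = 42.120837·(0.85738296 + 0.54063319·0.51467898) = 47.833918
y = r_b·(sin φ − φ·cos φ) = 42.120837·(0.51467898 − 0.54063319·0.85738296) = 2.154451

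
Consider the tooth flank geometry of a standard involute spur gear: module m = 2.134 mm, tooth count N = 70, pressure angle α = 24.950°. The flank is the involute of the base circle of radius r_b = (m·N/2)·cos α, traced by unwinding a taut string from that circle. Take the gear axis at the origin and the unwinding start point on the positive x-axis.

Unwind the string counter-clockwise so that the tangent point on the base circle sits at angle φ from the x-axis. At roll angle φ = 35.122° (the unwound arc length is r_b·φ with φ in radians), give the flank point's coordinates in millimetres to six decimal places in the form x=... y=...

x=79.272384 y=5.006746

pitch radius r_p = m·N/2 = 2.134·70/2 = 74.690000
base radius r_b = r_p·cos α = 74.690000·cos 24.950° = 67.719649
roll angle φ = 35.122° = 0.61299454 rad
x = r_b·(cos φ + φ·sin φ) = 67.719649·(0.81792887 + 0.61299454·0.57531936) = 79.272384
y = r_b·(sin φ − φ·cos φ) = 67.719649·(0.57531936 − 0.61299454·0.81792887) = 5.006746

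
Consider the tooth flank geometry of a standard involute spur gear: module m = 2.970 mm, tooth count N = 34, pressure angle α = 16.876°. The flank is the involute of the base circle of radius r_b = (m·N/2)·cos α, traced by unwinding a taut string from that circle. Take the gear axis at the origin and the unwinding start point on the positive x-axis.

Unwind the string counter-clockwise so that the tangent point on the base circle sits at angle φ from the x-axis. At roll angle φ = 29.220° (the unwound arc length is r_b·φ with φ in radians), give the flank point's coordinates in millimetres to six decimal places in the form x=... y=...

pitch radius r_p = m·N/2 = 2.970·34/2 = 50.490000
base radius r_b = r_p·cos α = 50.490000·cos 16.876° = 48.315662
roll angle φ = 29.220° = 0.50998521 rad
x = r_b·(cos φ + φ·sin φ) = 48.315662·(0.87275173 + 0.50998521·0.48816434) = 54.196080
y = r_b·(sin φ − φ·cos φ) = 48.315662·(0.48816434 − 0.50998521·0.87275173) = 2.081142

x=54.196080 y=2.081142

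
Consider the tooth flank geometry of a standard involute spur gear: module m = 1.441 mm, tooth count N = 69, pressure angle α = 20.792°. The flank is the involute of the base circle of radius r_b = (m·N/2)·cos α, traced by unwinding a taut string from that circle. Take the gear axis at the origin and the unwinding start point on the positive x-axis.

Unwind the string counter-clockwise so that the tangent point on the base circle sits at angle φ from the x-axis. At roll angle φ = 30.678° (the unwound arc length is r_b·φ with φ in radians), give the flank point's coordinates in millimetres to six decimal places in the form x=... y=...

pitch radius r_p = m·N/2 = 1.441·69/2 = 49.714500
base radius r_b = r_p·cos α = 49.714500·cos 20.792° = 46.476856
roll angle φ = 30.678° = 0.53543211 rad
x = r_b·(cos φ + φ·sin φ) = 46.476856·(0.86004824 + 0.53543211·0.51021272) = 52.669084
y = r_b·(sin φ − φ·cos φ) = 46.476856·(0.51021272 − 0.53543211·0.86004824) = 2.310610

x=52.669084 y=2.310610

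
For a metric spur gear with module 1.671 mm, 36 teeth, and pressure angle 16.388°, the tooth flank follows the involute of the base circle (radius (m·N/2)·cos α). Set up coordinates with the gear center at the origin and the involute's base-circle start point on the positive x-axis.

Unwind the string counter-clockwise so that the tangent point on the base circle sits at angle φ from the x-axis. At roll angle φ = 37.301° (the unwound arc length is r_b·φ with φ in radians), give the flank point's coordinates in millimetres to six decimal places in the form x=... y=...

x=34.338256 y=2.543250

pitch radius r_p = m·N/2 = 1.671·36/2 = 30.078000
base radius r_b = r_p·cos α = 30.078000·cos 16.388° = 28.856024
roll angle φ = 37.301° = 0.65102526 rad
x = r_b·(cos φ + φ·sin φ) = 28.856024·(0.79546290 + 0.65102526·0.60600228) = 34.338256
y = r_b·(sin φ − φ·cos φ) = 28.856024·(0.60600228 − 0.65102526·0.79546290) = 2.543250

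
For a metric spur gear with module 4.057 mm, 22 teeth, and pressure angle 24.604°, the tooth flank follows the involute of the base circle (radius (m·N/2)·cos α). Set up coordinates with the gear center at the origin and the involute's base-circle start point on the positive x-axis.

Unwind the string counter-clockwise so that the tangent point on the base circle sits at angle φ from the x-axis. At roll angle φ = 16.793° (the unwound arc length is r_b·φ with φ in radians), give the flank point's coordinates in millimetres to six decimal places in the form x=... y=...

x=42.280710 y=0.337614

pitch radius r_p = m·N/2 = 4.057·22/2 = 44.627000
base radius r_b = r_p·cos α = 44.627000·cos 24.604° = 40.575183
roll angle φ = 16.793° = 0.29309314 rad
x = r_b·(cos φ + φ·sin φ) = 40.575183·(0.95735480 + 0.29309314·0.28891484) = 42.280710
y = r_b·(sin φ − φ·cos φ) = 40.575183·(0.28891484 − 0.29309314·0.95735480) = 0.337614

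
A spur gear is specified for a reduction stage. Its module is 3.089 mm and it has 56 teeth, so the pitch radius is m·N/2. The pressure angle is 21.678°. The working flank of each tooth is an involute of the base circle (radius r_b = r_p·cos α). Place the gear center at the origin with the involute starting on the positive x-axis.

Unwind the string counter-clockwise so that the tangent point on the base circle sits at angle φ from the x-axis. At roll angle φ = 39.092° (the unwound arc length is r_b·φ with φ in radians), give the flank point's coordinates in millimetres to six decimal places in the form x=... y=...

pitch radius r_p = m·N/2 = 3.089·56/2 = 86.492000
base radius r_b = r_p·cos α = 86.492000·cos 21.678° = 80.374808
roll angle φ = 39.092° = 0.68228411 rad
x = r_b·(cos φ + φ·sin φ) = 80.374808·(0.77613446 + 0.68228411·0.63056744) = 96.961002
y = r_b·(sin φ − φ·cos φ) = 80.374808·(0.63056744 − 0.68228411·0.77613446) = 8.119723

x=96.961002 y=8.119723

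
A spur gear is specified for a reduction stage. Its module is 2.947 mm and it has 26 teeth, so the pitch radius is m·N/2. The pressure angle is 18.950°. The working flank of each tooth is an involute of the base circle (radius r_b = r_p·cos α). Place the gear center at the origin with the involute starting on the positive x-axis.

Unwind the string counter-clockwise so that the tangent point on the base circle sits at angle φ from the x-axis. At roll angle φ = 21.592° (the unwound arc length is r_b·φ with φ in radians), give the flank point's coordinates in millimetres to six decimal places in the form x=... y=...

pitch radius r_p = m·N/2 = 2.947·26/2 = 38.311000
base radius r_b = r_p·cos α = 38.311000·cos 18.950° = 36.234633
roll angle φ = 21.592° = 0.37685149 rad
x = r_b·(cos φ + φ·sin φ) = 36.234633·(0.92982788 + 0.37685149·0.36799473) = 38.716968
y = r_b·(sin φ − φ·cos φ) = 36.234633·(0.36799473 − 0.37685149·0.92982788) = 0.637284

x=38.716968 y=0.637284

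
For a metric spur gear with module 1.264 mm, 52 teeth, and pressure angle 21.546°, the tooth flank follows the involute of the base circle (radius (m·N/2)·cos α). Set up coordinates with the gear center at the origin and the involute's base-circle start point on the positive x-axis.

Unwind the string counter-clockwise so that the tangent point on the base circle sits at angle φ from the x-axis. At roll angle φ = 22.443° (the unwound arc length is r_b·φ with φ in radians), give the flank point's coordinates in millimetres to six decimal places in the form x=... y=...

x=32.823401 y=0.603026

pitch radius r_p = m·N/2 = 1.264·52/2 = 32.864000
base radius r_b = r_p·cos α = 32.864000·cos 21.546° = 30.567563
roll angle φ = 22.443° = 0.39170424 rad
x = r_b·(cos φ + φ·sin φ) = 30.567563·(0.92425978 + 0.39170424·0.38176413) = 32.823401
y = r_b·(sin φ − φ·cos φ) = 30.567563·(0.38176413 − 0.39170424·0.92425978) = 0.603026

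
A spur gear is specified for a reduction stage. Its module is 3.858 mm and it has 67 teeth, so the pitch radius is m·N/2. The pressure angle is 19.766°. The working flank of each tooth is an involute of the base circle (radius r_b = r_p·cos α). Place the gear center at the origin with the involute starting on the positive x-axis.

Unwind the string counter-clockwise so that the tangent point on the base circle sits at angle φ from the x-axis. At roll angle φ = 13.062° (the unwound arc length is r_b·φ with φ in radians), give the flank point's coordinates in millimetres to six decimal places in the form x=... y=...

pitch radius r_p = m·N/2 = 3.858·67/2 = 129.243000
base radius r_b = r_p·cos α = 129.243000·cos 19.766° = 121.628211
roll angle φ = 13.062° = 0.22797491 rad
x = r_b·(cos φ + φ·sin φ) = 121.628211·(0.97412607 + 0.22797491·0.22600529) = 124.747927
y = r_b·(sin φ − φ·cos φ) = 121.628211·(0.22600529 − 0.22797491·0.97412607) = 0.477876

x=124.747927 y=0.477876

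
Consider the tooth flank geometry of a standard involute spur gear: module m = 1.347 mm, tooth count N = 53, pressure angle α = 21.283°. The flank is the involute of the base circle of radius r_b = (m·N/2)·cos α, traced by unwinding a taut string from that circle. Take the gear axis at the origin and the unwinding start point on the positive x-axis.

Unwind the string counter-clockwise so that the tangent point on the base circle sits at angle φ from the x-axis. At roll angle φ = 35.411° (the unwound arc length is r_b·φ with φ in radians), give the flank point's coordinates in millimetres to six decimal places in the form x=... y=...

pitch radius r_p = m·N/2 = 1.347·53/2 = 35.695500
base radius r_b = r_p·cos α = 35.695500·cos 21.283° = 33.261030
roll angle φ = 35.411° = 0.61803854 rad
x = r_b·(cos φ + φ·sin φ) = 33.261030·(0.81501657 + 0.61803854·0.57943765) = 39.019558
y = r_b·(sin φ − φ·cos φ) = 33.261030·(0.57943765 − 0.61803854·0.81501657) = 2.518725

x=39.019558 y=2.518725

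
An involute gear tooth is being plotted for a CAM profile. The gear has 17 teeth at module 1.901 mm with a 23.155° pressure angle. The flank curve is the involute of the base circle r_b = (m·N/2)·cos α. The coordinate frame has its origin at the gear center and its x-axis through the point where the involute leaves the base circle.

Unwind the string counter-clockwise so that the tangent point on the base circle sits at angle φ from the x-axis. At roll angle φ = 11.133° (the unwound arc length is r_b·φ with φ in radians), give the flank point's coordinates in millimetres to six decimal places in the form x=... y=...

x=15.134665 y=0.036194

pitch radius r_p = m·N/2 = 1.901·17/2 = 16.158500
base radius r_b = r_p·cos α = 16.158500·cos 23.155° = 14.856843
roll angle φ = 11.133° = 0.19430751 rad
x = r_b·(cos φ + φ·sin φ) = 14.856843·(0.98118162 + 0.19430751·0.19308712) = 15.134665
y = r_b·(sin φ − φ·cos φ) = 14.856843·(0.19308712 − 0.19430751·0.98118162) = 0.036194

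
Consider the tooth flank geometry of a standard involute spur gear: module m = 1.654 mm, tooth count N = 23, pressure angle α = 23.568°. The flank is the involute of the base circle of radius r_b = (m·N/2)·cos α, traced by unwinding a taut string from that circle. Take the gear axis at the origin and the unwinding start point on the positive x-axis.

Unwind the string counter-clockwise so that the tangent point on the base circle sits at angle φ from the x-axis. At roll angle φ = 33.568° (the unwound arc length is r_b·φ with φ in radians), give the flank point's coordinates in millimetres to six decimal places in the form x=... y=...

pitch radius r_p = m·N/2 = 1.654·23/2 = 19.021000
base radius r_b = r_p·cos α = 19.021000·cos 23.568° = 17.434386
roll angle φ = 33.568° = 0.58587212 rad
x = r_b·(cos φ + φ·sin φ) = 17.434386·(0.83323018 + 0.58587212·0.55292627) = 20.174623
y = r_b·(sin φ − φ·cos φ) = 17.434386·(0.55292627 − 0.58587212·0.83323018) = 1.129050

x=20.174623 y=1.129050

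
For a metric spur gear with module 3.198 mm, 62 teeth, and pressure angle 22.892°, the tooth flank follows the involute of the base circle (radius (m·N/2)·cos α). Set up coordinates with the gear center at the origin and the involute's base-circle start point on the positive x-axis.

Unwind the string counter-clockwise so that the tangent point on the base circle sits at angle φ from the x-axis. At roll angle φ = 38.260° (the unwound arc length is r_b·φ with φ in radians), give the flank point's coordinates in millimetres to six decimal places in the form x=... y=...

pitch radius r_p = m·N/2 = 3.198·62/2 = 99.138000
base radius r_b = r_p·cos α = 99.138000·cos 22.892° = 91.329864
roll angle φ = 38.260° = 0.66776297 rad
x = r_b·(cos φ + φ·sin φ) = 91.329864·(0.78520887 + 0.66776297·0.61923100) = 109.477876
y = r_b·(sin φ − φ·cos φ) = 91.329864·(0.61923100 − 0.66776297·0.78520887) = 8.666985

x=109.477876 y=8.666985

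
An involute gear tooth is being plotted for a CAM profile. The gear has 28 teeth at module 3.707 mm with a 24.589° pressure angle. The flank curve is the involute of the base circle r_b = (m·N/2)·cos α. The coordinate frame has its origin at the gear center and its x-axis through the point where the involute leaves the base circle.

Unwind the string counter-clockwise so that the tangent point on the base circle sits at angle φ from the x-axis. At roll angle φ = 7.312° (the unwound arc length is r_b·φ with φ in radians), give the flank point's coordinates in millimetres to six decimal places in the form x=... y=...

pitch radius r_p = m·N/2 = 3.707·28/2 = 51.898000
base radius r_b = r_p·cos α = 51.898000·cos 24.589° = 47.191682
roll angle φ = 7.312° = 0.12761847 rad
x = r_b·(cos φ + φ·sin φ) = 47.191682·(0.99186781 + 0.12761847·0.12727235) = 47.574412
y = r_b·(sin φ − φ·cos φ) = 47.191682·(0.12727235 − 0.12761847·0.99186781) = 0.032642

x=47.574412 y=0.032642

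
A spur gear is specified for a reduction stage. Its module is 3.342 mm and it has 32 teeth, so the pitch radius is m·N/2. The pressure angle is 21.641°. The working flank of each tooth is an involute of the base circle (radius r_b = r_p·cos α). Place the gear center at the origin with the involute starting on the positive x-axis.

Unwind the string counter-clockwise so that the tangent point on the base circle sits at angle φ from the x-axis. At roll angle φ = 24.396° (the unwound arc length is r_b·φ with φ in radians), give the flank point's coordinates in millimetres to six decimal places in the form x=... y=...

x=54.006256 y=1.255898

pitch radius r_p = m·N/2 = 3.342·32/2 = 53.472000
base radius r_b = r_p·cos α = 53.472000·cos 21.641° = 49.702910
roll angle φ = 24.396° = 0.42579052 rad
x = r_b·(cos φ + φ·sin φ) = 49.702910·(0.91071250 + 0.42579052·0.41304085) = 54.006256
y = r_b·(sin φ − φ·cos φ) = 49.702910·(0.41304085 − 0.42579052·0.91071250) = 1.255898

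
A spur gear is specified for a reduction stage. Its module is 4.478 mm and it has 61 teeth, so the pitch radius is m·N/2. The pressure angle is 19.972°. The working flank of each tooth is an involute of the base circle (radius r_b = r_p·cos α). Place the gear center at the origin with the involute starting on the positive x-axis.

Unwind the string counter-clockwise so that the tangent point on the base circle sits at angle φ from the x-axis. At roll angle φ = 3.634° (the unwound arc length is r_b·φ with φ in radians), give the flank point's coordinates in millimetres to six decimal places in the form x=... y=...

x=128.623023 y=0.010913

pitch radius r_p = m·N/2 = 4.478·61/2 = 136.579000
base radius r_b = r_p·cos α = 136.579000·cos 19.972° = 128.365091
roll angle φ = 3.634° = 0.06342527 rad
x = r_b·(cos φ + φ·sin φ) = 128.365091·(0.99798929 + 0.06342527·0.06338275) = 128.623023
y = r_b·(sin φ − φ·cos φ) = 128.365091·(0.06338275 − 0.06342527·0.99798929) = 0.010913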